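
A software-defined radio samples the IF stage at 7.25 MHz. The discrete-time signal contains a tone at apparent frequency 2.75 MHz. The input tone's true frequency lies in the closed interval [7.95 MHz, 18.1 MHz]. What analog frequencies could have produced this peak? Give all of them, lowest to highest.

10 MHz, 11.75 MHz, 17.25 MHz

Frequencies that alias to 2.75 MHz are k·fs ± 2.75 MHz for integer k ≥ 0.
k=0: 2.75 MHz.
k=1: 4.5 MHz, 10 MHz.
k=2: 11.75 MHz, 17.25 MHz.
k=3: 19 MHz, 24.5 MHz.
Within [7.95 MHz, 18.1 MHz]: 10 MHz, 11.75 MHz, 17.25 MHz.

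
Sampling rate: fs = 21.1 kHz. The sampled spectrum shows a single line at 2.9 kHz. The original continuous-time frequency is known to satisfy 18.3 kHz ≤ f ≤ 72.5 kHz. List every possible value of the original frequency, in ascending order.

Frequencies that alias to 2.9 kHz are k·fs ± 2.9 kHz for integer k ≥ 0.
k=0: 2.9 kHz.
k=1: 18.2 kHz, 24 kHz.
k=2: 39.3 kHz, 45.1 kHz.
k=3: 60.4 kHz, 66.2 kHz.
k=4: 81.5 kHz, 87.3 kHz.
Within [18.3 kHz, 72.5 kHz]: 24 kHz, 39.3 kHz, 45.1 kHz, 60.4 kHz, 66.2 kHz.

24 kHz, 39.3 kHz, 45.1 kHz, 60.4 kHz, 66.2 kHz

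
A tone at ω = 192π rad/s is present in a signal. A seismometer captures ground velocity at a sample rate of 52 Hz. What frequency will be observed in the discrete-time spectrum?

8 Hz

ω = 192π rad/s → f = ω/(2π) = 96 Hz.
96 Hz mod fs = 44 Hz.
44 Hz > fs/2 = 26 Hz, folds to fs − 44 Hz = 8 Hz.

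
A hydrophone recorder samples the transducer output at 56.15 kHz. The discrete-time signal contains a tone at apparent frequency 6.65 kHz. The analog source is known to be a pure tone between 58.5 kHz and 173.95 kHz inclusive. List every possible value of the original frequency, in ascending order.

62.8 kHz, 105.65 kHz, 118.95 kHz, 161.8 kHz

Frequencies that alias to 6.65 kHz are k·fs ± 6.65 kHz for integer k ≥ 0.
k=0: 6.65 kHz.
k=1: 49.5 kHz, 62.8 kHz.
k=2: 105.65 kHz, 118.95 kHz.
k=3: 161.8 kHz, 175.1 kHz.
k=4: 217.95 kHz, 231.25 kHz.
Within [58.5 kHz, 173.95 kHz]: 62.8 kHz, 105.65 kHz, 118.95 kHz, 161.8 kHz.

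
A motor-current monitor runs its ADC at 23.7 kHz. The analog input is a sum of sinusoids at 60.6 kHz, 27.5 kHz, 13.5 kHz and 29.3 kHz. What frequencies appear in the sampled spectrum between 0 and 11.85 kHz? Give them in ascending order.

3.8 kHz, 5.6 kHz, 10.2 kHz, 10.5 kHz

fs/2 = 11.85 kHz.
60.6 kHz mod fs = 13.2 kHz.
13.2 kHz > fs/2 = 11.85 kHz, folds to fs − 13.2 kHz = 10.5 kHz.
27.5 kHz mod fs = 3.8 kHz.
3.8 kHz ≤ fs/2 = 11.85 kHz, appears at 3.8 kHz.
13.5 kHz > fs/2 = 11.85 kHz, folds to fs − 13.5 kHz = 10.2 kHz.
29.3 kHz mod fs = 5.6 kHz.
5.6 kHz ≤ fs/2 = 11.85 kHz, appears at 5.6 kHz.
Distinct values: {3.8 kHz, 5.6 kHz, 10.2 kHz, 10.5 kHz}.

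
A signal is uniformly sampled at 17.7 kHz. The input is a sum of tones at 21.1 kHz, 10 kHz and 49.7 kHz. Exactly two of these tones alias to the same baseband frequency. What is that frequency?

fs/2 = 8.85 kHz.
21.1 kHz mod fs = 3.4 kHz.
3.4 kHz ≤ fs/2 = 8.85 kHz, appears at 3.4 kHz.
10 kHz > fs/2 = 8.85 kHz, folds to fs − 10 kHz = 7.7 kHz.
49.7 kHz mod fs = 14.3 kHz.
14.3 kHz > fs/2 = 8.85 kHz, folds to fs − 14.3 kHz = 3.4 kHz.
21.1 kHz and 49.7 kHz both map to 3.4 kHz.

3.4 kHz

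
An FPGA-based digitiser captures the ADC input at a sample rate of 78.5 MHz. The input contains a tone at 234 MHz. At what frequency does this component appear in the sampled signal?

1.5 MHz

234 MHz mod fs = 77 MHz.
77 MHz > fs/2 = 39.25 MHz, folds to fs − 77 MHz = 1.5 MHz.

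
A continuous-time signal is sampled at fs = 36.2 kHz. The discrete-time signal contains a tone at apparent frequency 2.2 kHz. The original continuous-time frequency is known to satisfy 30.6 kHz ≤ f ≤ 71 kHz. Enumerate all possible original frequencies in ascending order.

34 kHz, 38.4 kHz, 70.2 kHz

Frequencies that alias to 2.2 kHz are k·fs ± 2.2 kHz for integer k ≥ 0.
k=0: 2.2 kHz.
k=1: 34 kHz, 38.4 kHz.
k=2: 70.2 kHz, 74.6 kHz.
k=3: 106.4 kHz, 110.8 kHz.
Within [30.6 kHz, 71 kHz]: 34 kHz, 38.4 kHz, 70.2 kHz.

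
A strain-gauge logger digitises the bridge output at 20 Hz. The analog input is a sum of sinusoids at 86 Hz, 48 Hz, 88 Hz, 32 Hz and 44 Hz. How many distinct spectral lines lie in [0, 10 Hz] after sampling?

fs/2 = 10 Hz.
86 Hz mod fs = 6 Hz.
6 Hz ≤ fs/2 = 10 Hz, appears at 6 Hz.
48 Hz mod fs = 8 Hz.
8 Hz ≤ fs/2 = 10 Hz, appears at 8 Hz.
88 Hz mod fs = 8 Hz.
8 Hz ≤ fs/2 = 10 Hz, appears at 8 Hz.
32 Hz mod fs = 12 Hz.
12 Hz > fs/2 = 10 Hz, folds to fs − 12 Hz = 8 Hz.
44 Hz mod fs = 4 Hz.
4 Hz ≤ fs/2 = 10 Hz, appears at 4 Hz.
Distinct values: {4 Hz, 6 Hz, 8 Hz} → 3.

3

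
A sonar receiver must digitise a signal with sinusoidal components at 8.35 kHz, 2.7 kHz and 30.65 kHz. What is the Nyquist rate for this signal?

61.3 kHz

Highest-frequency component: 30.65 kHz.
Nyquist rate = 2 × 30.65 kHz = 61.3 kHz.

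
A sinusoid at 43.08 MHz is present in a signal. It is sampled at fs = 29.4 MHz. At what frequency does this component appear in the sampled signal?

43.08 MHz mod fs = 13.68 MHz.
13.68 MHz ≤ fs/2 = 14.7 MHz, appears at 13.68 MHz.

13.68 MHz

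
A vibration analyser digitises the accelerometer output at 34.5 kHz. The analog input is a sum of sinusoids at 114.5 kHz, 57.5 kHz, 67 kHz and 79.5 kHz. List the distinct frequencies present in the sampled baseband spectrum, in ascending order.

2 kHz, 10.5 kHz, 11 kHz, 11.5 kHz

fs/2 = 17.25 kHz.
114.5 kHz mod fs = 11 kHz.
11 kHz ≤ fs/2 = 17.25 kHz, appears at 11 kHz.
57.5 kHz mod fs = 23 kHz.
23 kHz > fs/2 = 17.25 kHz, folds to fs − 23 kHz = 11.5 kHz.
67 kHz mod fs = 32.5 kHz.
32.5 kHz > fs/2 = 17.25 kHz, folds to fs − 32.5 kHz = 2 kHz.
79.5 kHz mod fs = 10.5 kHz.
10.5 kHz ≤ fs/2 = 17.25 kHz, appears at 10.5 kHz.
Distinct values: {2 kHz, 10.5 kHz, 11 kHz, 11.5 kHz}.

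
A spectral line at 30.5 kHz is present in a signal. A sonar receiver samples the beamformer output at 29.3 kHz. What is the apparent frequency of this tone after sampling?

1.2 kHz

30.5 kHz mod fs = 1.2 kHz.
1.2 kHz ≤ fs/2 = 14.65 kHz, appears at 1.2 kHz.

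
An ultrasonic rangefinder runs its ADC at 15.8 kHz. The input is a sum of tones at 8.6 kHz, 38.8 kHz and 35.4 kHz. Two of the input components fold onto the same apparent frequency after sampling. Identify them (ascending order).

fs/2 = 7.9 kHz.
8.6 kHz > fs/2 = 7.9 kHz, folds to fs − 8.6 kHz = 7.2 kHz.
38.8 kHz mod fs = 7.2 kHz.
7.2 kHz ≤ fs/2 = 7.9 kHz, appears at 7.2 kHz.
35.4 kHz mod fs = 3.8 kHz.
3.8 kHz ≤ fs/2 = 7.9 kHz, appears at 3.8 kHz.
8.6 kHz and 38.8 kHz both map to 7.2 kHz.

8.6 kHz, 38.8 kHz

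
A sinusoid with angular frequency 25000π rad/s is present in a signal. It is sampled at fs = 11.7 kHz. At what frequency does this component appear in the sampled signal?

ω = 25000π rad/s → f = ω/(2π) = 12500 Hz = 12.5 kHz.
12.5 kHz mod fs = 0.8 kHz.
0.8 kHz ≤ fs/2 = 5.85 kHz, appears at 0.8 kHz.

0.8 kHz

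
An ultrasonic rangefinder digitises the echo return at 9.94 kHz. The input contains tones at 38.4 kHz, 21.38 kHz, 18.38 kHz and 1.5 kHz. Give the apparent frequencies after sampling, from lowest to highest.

fs/2 = 4.97 kHz.
38.4 kHz mod fs = 8.58 kHz.
8.58 kHz > fs/2 = 4.97 kHz, folds to fs − 8.58 kHz = 1.36 kHz.
21.38 kHz mod fs = 1.5 kHz.
1.5 kHz ≤ fs/2 = 4.97 kHz, appears at 1.5 kHz.
18.38 kHz mod fs = 8.44 kHz.
8.44 kHz > fs/2 = 4.97 kHz, folds to fs − 8.44 kHz = 1.5 kHz.
1.5 kHz ≤ fs/2 = 4.97 kHz, passes unchanged.
Distinct values: {1.36 kHz, 1.5 kHz}.

1.36 kHz, 1.5 kHz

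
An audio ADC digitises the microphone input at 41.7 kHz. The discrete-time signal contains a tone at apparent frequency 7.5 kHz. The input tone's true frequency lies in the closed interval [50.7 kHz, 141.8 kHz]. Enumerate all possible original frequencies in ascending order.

Frequencies that alias to 7.5 kHz are k·fs ± 7.5 kHz for integer k ≥ 0.
k=0: 7.5 kHz.
k=1: 34.2 kHz, 49.2 kHz.
k=2: 75.9 kHz, 90.9 kHz.
k=3: 117.6 kHz, 132.6 kHz.
k=4: 159.3 kHz, 174.3 kHz.
Within [50.7 kHz, 141.8 kHz]: 75.9 kHz, 90.9 kHz, 117.6 kHz, 132.6 kHz.

75.9 kHz, 90.9 kHz, 117.6 kHz, 132.6 kHz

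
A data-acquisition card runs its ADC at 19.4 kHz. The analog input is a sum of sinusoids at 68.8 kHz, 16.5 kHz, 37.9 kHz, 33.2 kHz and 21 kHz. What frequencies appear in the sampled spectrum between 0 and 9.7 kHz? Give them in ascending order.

fs/2 = 9.7 kHz.
68.8 kHz mod fs = 10.6 kHz.
10.6 kHz > fs/2 = 9.7 kHz, folds to fs − 10.6 kHz = 8.8 kHz.
16.5 kHz > fs/2 = 9.7 kHz, folds to fs − 16.5 kHz = 2.9 kHz.
37.9 kHz mod fs = 18.5 kHz.
18.5 kHz > fs/2 = 9.7 kHz, folds to fs − 18.5 kHz = 0.9 kHz.
33.2 kHz mod fs = 13.8 kHz.
13.8 kHz > fs/2 = 9.7 kHz, folds to fs − 13.8 kHz = 5.6 kHz.
21 kHz mod fs = 1.6 kHz.
1.6 kHz ≤ fs/2 = 9.7 kHz, appears at 1.6 kHz.
Distinct values: {0.9 kHz, 1.6 kHz, 2.9 kHz, 5.6 kHz, 8.8 kHz}.

0.9 kHz, 1.6 kHz, 2.9 kHz, 5.6 kHz, 8.8 kHz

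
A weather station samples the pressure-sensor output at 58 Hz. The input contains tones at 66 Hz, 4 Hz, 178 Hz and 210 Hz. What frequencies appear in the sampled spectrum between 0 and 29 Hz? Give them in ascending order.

4 Hz, 8 Hz, 22 Hz

fs/2 = 29 Hz.
66 Hz mod fs = 8 Hz.
8 Hz ≤ fs/2 = 29 Hz, appears at 8 Hz.
4 Hz ≤ fs/2 = 29 Hz, passes unchanged.
178 Hz mod fs = 4 Hz.
4 Hz ≤ fs/2 = 29 Hz, appears at 4 Hz.
210 Hz mod fs = 36 Hz.
36 Hz > fs/2 = 29 Hz, folds to fs − 36 Hz = 22 Hz.
Distinct values: {4 Hz, 8 Hz, 22 Hz}.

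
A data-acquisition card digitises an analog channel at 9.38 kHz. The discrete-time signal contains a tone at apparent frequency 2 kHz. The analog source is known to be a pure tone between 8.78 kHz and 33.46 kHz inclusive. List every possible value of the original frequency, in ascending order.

Frequencies that alias to 2 kHz are k·fs ± 2 kHz for integer k ≥ 0.
k=0: 2 kHz.
k=1: 7.38 kHz, 11.38 kHz.
k=2: 16.76 kHz, 20.76 kHz.
k=3: 26.14 kHz, 30.14 kHz.
k=4: 35.52 kHz, 39.52 kHz.
Within [8.78 kHz, 33.46 kHz]: 11.38 kHz, 16.76 kHz, 20.76 kHz, 26.14 kHz, 30.14 kHz.

11.38 kHz, 16.76 kHz, 20.76 kHz, 26.14 kHz, 30.14 kHz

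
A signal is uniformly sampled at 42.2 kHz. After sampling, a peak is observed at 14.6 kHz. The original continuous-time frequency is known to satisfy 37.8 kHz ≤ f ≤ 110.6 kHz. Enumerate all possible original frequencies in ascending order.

Frequencies that alias to 14.6 kHz are k·fs ± 14.6 kHz for integer k ≥ 0.
k=0: 14.6 kHz.
k=1: 27.6 kHz, 56.8 kHz.
k=2: 69.8 kHz, 99 kHz.
k=3: 112 kHz, 141.2 kHz.
Within [37.8 kHz, 110.6 kHz]: 56.8 kHz, 69.8 kHz, 99 kHz.

56.8 kHz, 69.8 kHz, 99 kHz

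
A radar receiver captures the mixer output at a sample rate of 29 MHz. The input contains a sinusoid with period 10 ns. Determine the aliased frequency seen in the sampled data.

13 MHz

T = 10 ns → f = 1/T = 100 MHz.
100 MHz mod fs = 13 MHz.
13 MHz ≤ fs/2 = 14.5 MHz, appears at 13 MHz.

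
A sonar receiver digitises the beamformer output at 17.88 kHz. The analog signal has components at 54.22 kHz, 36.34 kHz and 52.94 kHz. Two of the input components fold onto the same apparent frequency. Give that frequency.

fs/2 = 8.94 kHz.
54.22 kHz mod fs = 0.58 kHz.
0.58 kHz ≤ fs/2 = 8.94 kHz, appears at 0.58 kHz.
36.34 kHz mod fs = 0.58 kHz.
0.58 kHz ≤ fs/2 = 8.94 kHz, appears at 0.58 kHz.
52.94 kHz mod fs = 17.18 kHz.
17.18 kHz > fs/2 = 8.94 kHz, folds to fs − 17.18 kHz = 0.7 kHz.
36.34 kHz and 54.22 kHz both map to 0.58 kHz.

0.58 kHz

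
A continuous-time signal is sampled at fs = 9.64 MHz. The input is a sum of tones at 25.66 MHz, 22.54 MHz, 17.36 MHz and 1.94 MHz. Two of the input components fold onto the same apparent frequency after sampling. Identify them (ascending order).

22.54 MHz, 25.66 MHz

fs/2 = 4.82 MHz.
25.66 MHz mod fs = 6.38 MHz.
6.38 MHz > fs/2 = 4.82 MHz, folds to fs − 6.38 MHz = 3.26 MHz.
22.54 MHz mod fs = 3.26 MHz.
3.26 MHz ≤ fs/2 = 4.82 MHz, appears at 3.26 MHz.
17.36 MHz mod fs = 7.72 MHz.
7.72 MHz > fs/2 = 4.82 MHz, folds to fs − 7.72 MHz = 1.92 MHz.
1.94 MHz ≤ fs/2 = 4.82 MHz, passes unchanged.
22.54 MHz and 25.66 MHz both map to 3.26 MHz.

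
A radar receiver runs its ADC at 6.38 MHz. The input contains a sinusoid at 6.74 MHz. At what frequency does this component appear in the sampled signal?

6.74 MHz mod fs = 0.36 MHz.
0.36 MHz ≤ fs/2 = 3.19 MHz, appears at 0.36 MHz.

0.36 MHz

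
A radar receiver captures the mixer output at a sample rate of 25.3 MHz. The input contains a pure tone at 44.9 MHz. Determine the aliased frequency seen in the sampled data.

44.9 MHz mod fs = 19.6 MHz.
19.6 MHz > fs/2 = 12.65 MHz, folds to fs − 19.6 MHz = 5.7 MHz.

5.7 MHz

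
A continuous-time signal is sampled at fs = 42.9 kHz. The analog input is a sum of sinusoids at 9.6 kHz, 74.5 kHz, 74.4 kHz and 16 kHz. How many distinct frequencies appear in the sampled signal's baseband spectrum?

fs/2 = 21.45 kHz.
9.6 kHz ≤ fs/2 = 21.45 kHz, passes unchanged.
74.5 kHz mod fs = 31.6 kHz.
31.6 kHz > fs/2 = 21.45 kHz, folds to fs − 31.6 kHz = 11.3 kHz.
74.4 kHz mod fs = 31.5 kHz.
31.5 kHz > fs/2 = 21.45 kHz, folds to fs − 31.5 kHz = 11.4 kHz.
16 kHz ≤ fs/2 = 21.45 kHz, passes unchanged.
Distinct values: {9.6 kHz, 11.3 kHz, 11.4 kHz, 16 kHz} → 4.

4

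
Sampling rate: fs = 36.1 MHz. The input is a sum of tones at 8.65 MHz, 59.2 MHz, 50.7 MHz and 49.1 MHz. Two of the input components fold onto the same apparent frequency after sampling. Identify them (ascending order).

fs/2 = 18.05 MHz.
8.65 MHz ≤ fs/2 = 18.05 MHz, passes unchanged.
59.2 MHz mod fs = 23.1 MHz.
23.1 MHz > fs/2 = 18.05 MHz, folds to fs − 23.1 MHz = 13 MHz.
50.7 MHz mod fs = 14.6 MHz.
14.6 MHz ≤ fs/2 = 18.05 MHz, appears at 14.6 MHz.
49.1 MHz mod fs = 13 MHz.
13 MHz ≤ fs/2 = 18.05 MHz, appears at 13 MHz.
49.1 MHz and 59.2 MHz both map to 13 MHz.

49.1 MHz, 59.2 MHz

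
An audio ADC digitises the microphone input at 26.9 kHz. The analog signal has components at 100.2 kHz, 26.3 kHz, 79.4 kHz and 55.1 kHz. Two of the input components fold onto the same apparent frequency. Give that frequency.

fs/2 = 13.45 kHz.
100.2 kHz mod fs = 19.5 kHz.
19.5 kHz > fs/2 = 13.45 kHz, folds to fs − 19.5 kHz = 7.4 kHz.
26.3 kHz > fs/2 = 13.45 kHz, folds to fs − 26.3 kHz = 0.6 kHz.
79.4 kHz mod fs = 25.6 kHz.
25.6 kHz > fs/2 = 13.45 kHz, folds to fs − 25.6 kHz = 1.3 kHz.
55.1 kHz mod fs = 1.3 kHz.
1.3 kHz ≤ fs/2 = 13.45 kHz, appears at 1.3 kHz.
55.1 kHz and 79.4 kHz both map to 1.3 kHz.

1.3 kHz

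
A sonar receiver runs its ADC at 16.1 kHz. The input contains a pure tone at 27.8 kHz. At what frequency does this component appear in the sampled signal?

27.8 kHz mod fs = 11.7 kHz.
11.7 kHz > fs/2 = 8.05 kHz, folds to fs − 11.7 kHz = 4.4 kHz.

4.4 kHz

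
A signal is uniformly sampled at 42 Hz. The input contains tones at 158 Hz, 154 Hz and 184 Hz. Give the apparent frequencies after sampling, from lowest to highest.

10 Hz, 14 Hz, 16 Hz

fs/2 = 21 Hz.
158 Hz mod fs = 32 Hz.
32 Hz > fs/2 = 21 Hz, folds to fs − 32 Hz = 10 Hz.
154 Hz mod fs = 28 Hz.
28 Hz > fs/2 = 21 Hz, folds to fs − 28 Hz = 14 Hz.
184 Hz mod fs = 16 Hz.
16 Hz ≤ fs/2 = 21 Hz, appears at 16 Hz.
Distinct values: {10 Hz, 14 Hz, 16 Hz}.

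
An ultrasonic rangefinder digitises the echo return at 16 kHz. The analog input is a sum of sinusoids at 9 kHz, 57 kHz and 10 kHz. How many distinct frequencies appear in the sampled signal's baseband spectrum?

2

fs/2 = 8 kHz.
9 kHz > fs/2 = 8 kHz, folds to fs − 9 kHz = 7 kHz.
57 kHz mod fs = 9 kHz.
9 kHz > fs/2 = 8 kHz, folds to fs − 9 kHz = 7 kHz.
10 kHz > fs/2 = 8 kHz, folds to fs − 10 kHz = 6 kHz.
Distinct values: {6 kHz, 7 kHz} → 2.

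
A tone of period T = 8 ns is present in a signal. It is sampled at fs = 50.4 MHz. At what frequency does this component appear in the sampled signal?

24.2 MHz

T = 8 ns → f = 1/T = 125 MHz.
125 MHz mod fs = 24.2 MHz.
24.2 MHz ≤ fs/2 = 25.2 MHz, appears at 24.2 MHz.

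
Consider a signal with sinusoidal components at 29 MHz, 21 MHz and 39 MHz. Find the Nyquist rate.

Highest-frequency component: 39 MHz.
Nyquist rate = 2 × 39 MHz = 78 MHz.

78 MHz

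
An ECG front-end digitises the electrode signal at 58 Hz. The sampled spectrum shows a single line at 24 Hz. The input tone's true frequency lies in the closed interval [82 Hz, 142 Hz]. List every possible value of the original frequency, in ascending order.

82 Hz, 92 Hz, 140 Hz

Frequencies that alias to 24 Hz are k·fs ± 24 Hz for integer k ≥ 0.
k=0: 24 Hz.
k=1: 34 Hz, 82 Hz.
k=2: 92 Hz, 140 Hz.
k=3: 150 Hz, 198 Hz.
Within [82 Hz, 142 Hz]: 82 Hz, 92 Hz, 140 Hz.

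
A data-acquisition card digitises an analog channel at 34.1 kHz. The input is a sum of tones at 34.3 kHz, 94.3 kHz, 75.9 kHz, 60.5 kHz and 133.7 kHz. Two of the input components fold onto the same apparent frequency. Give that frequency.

fs/2 = 17.05 kHz.
34.3 kHz mod fs = 0.2 kHz.
0.2 kHz ≤ fs/2 = 17.05 kHz, appears at 0.2 kHz.
94.3 kHz mod fs = 26.1 kHz.
26.1 kHz > fs/2 = 17.05 kHz, folds to fs − 26.1 kHz = 8 kHz.
75.9 kHz mod fs = 7.7 kHz.
7.7 kHz ≤ fs/2 = 17.05 kHz, appears at 7.7 kHz.
60.5 kHz mod fs = 26.4 kHz.
26.4 kHz > fs/2 = 17.05 kHz, folds to fs − 26.4 kHz = 7.7 kHz.
133.7 kHz mod fs = 31.4 kHz.
31.4 kHz > fs/2 = 17.05 kHz, folds to fs − 31.4 kHz = 2.7 kHz.
60.5 kHz and 75.9 kHz both map to 7.7 kHz.

7.7 kHz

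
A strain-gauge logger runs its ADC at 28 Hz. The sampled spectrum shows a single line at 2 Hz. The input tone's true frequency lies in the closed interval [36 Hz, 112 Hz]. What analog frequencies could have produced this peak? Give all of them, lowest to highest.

Frequencies that alias to 2 Hz are k·fs ± 2 Hz for integer k ≥ 0.
k=0: 2 Hz.
k=1: 26 Hz, 30 Hz.
k=2: 54 Hz, 58 Hz.
k=3: 82 Hz, 86 Hz.
k=4: 110 Hz, 114 Hz.
k=5: 138 Hz, 142 Hz.
Within [36 Hz, 112 Hz]: 54 Hz, 58 Hz, 82 Hz, 86 Hz, 110 Hz.

54 Hz, 58 Hz, 82 Hz, 86 Hz, 110 Hz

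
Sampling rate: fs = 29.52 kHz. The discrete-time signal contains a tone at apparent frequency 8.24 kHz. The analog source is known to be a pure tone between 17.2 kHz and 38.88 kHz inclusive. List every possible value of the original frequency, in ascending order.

Frequencies that alias to 8.24 kHz are k·fs ± 8.24 kHz for integer k ≥ 0.
k=0: 8.24 kHz.
k=1: 21.28 kHz, 37.76 kHz.
k=2: 50.8 kHz, 67.28 kHz.
Within [17.2 kHz, 38.88 kHz]: 21.28 kHz, 37.76 kHz.

21.28 kHz, 37.76 kHz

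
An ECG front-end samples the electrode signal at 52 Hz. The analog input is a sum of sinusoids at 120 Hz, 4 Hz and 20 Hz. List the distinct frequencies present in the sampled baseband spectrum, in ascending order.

4 Hz, 16 Hz, 20 Hz

fs/2 = 26 Hz.
120 Hz mod fs = 16 Hz.
16 Hz ≤ fs/2 = 26 Hz, appears at 16 Hz.
4 Hz ≤ fs/2 = 26 Hz, passes unchanged.
20 Hz ≤ fs/2 = 26 Hz, passes unchanged.
Distinct values: {4 Hz, 16 Hz, 20 Hz}.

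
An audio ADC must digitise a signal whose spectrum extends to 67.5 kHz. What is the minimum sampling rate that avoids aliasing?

Nyquist rate = 2 × 67.5 kHz = 135 kHz.

135 kHz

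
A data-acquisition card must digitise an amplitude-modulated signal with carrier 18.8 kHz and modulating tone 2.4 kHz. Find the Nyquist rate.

42.4 kHz

AM sidebands sit at fc ± fm = 16.4 kHz and 21.2 kHz.
Highest-frequency component: 21.2 kHz.
Nyquist rate = 2 × 21.2 kHz = 42.4 kHz.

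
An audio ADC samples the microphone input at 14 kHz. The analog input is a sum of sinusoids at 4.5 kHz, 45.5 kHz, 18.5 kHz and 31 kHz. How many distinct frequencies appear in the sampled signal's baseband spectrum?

fs/2 = 7 kHz.
4.5 kHz ≤ fs/2 = 7 kHz, passes unchanged.
45.5 kHz mod fs = 3.5 kHz.
3.5 kHz ≤ fs/2 = 7 kHz, appears at 3.5 kHz.
18.5 kHz mod fs = 4.5 kHz.
4.5 kHz ≤ fs/2 = 7 kHz, appears at 4.5 kHz.
31 kHz mod fs = 3 kHz.
3 kHz ≤ fs/2 = 7 kHz, appears at 3 kHz.
Distinct values: {3 kHz, 3.5 kHz, 4.5 kHz} → 3.

3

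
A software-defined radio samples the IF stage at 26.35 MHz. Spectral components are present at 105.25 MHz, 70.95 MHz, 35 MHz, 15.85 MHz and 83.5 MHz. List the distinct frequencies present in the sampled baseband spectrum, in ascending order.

fs/2 = 13.175 MHz.
105.25 MHz mod fs = 26.2 MHz.
26.2 MHz > fs/2 = 13.175 MHz, folds to fs − 26.2 MHz = 0.15 MHz.
70.95 MHz mod fs = 18.25 MHz.
18.25 MHz > fs/2 = 13.175 MHz, folds to fs − 18.25 MHz = 8.1 MHz.
35 MHz mod fs = 8.65 MHz.
8.65 MHz ≤ fs/2 = 13.175 MHz, appears at 8.65 MHz.
15.85 MHz > fs/2 = 13.175 MHz, folds to fs − 15.85 MHz = 10.5 MHz.
83.5 MHz mod fs = 4.45 MHz.
4.45 MHz ≤ fs/2 = 13.175 MHz, appears at 4.45 MHz.
Distinct values: {0.15 MHz, 4.45 MHz, 8.1 MHz, 8.65 MHz, 10.5 MHz}.

0.15 MHz, 4.45 MHz, 8.1 MHz, 8.65 MHz, 10.5 MHz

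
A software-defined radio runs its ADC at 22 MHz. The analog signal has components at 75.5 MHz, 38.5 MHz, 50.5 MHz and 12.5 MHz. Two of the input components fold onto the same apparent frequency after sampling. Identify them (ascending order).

fs/2 = 11 MHz.
75.5 MHz mod fs = 9.5 MHz.
9.5 MHz ≤ fs/2 = 11 MHz, appears at 9.5 MHz.
38.5 MHz mod fs = 16.5 MHz.
16.5 MHz > fs/2 = 11 MHz, folds to fs − 16.5 MHz = 5.5 MHz.
50.5 MHz mod fs = 6.5 MHz.
6.5 MHz ≤ fs/2 = 11 MHz, appears at 6.5 MHz.
12.5 MHz > fs/2 = 11 MHz, folds to fs − 12.5 MHz = 9.5 MHz.
12.5 MHz and 75.5 MHz both map to 9.5 MHz.

12.5 MHz, 75.5 MHz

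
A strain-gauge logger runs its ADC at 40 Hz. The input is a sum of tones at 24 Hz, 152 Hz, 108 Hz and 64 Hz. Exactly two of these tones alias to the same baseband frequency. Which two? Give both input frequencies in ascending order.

24 Hz, 64 Hz

fs/2 = 20 Hz.
24 Hz > fs/2 = 20 Hz, folds to fs − 24 Hz = 16 Hz.
152 Hz mod fs = 32 Hz.
32 Hz > fs/2 = 20 Hz, folds to fs − 32 Hz = 8 Hz.
108 Hz mod fs = 28 Hz.
28 Hz > fs/2 = 20 Hz, folds to fs − 28 Hz = 12 Hz.
64 Hz mod fs = 24 Hz.
24 Hz > fs/2 = 20 Hz, folds to fs − 24 Hz = 16 Hz.
24 Hz and 64 Hz both map to 16 Hz.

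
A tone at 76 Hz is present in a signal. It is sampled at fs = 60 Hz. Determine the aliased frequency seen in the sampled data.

16 Hz

76 Hz mod fs = 16 Hz.
16 Hz ≤ fs/2 = 30 Hz, appears at 16 Hz.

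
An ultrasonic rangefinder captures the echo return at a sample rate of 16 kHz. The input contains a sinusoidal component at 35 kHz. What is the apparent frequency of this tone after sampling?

3 kHz

35 kHz mod fs = 3 kHz.
3 kHz ≤ fs/2 = 8 kHz, appears at 3 kHz.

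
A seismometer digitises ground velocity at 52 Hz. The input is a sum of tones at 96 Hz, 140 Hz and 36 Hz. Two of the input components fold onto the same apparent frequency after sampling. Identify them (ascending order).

fs/2 = 26 Hz.
96 Hz mod fs = 44 Hz.
44 Hz > fs/2 = 26 Hz, folds to fs − 44 Hz = 8 Hz.
140 Hz mod fs = 36 Hz.
36 Hz > fs/2 = 26 Hz, folds to fs − 36 Hz = 16 Hz.
36 Hz > fs/2 = 26 Hz, folds to fs − 36 Hz = 16 Hz.
36 Hz and 140 Hz both map to 16 Hz.

36 Hz, 140 Hz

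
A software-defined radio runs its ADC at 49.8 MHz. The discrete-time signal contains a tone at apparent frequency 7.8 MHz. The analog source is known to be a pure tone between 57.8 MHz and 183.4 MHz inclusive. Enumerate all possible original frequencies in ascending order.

Frequencies that alias to 7.8 MHz are k·fs ± 7.8 MHz for integer k ≥ 0.
k=0: 7.8 MHz.
k=1: 42 MHz, 57.6 MHz.
k=2: 91.8 MHz, 107.4 MHz.
k=3: 141.6 MHz, 157.2 MHz.
k=4: 191.4 MHz, 207 MHz.
Within [57.8 MHz, 183.4 MHz]: 91.8 MHz, 107.4 MHz, 141.6 MHz, 157.2 MHz.

91.8 MHz, 107.4 MHz, 141.6 MHz, 157.2 MHz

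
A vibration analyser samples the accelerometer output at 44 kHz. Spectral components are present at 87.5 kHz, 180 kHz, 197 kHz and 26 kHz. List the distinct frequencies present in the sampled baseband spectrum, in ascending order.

0.5 kHz, 4 kHz, 18 kHz, 21 kHz

fs/2 = 22 kHz.
87.5 kHz mod fs = 43.5 kHz.
43.5 kHz > fs/2 = 22 kHz, folds to fs − 43.5 kHz = 0.5 kHz.
180 kHz mod fs = 4 kHz.
4 kHz ≤ fs/2 = 22 kHz, appears at 4 kHz.
197 kHz mod fs = 21 kHz.
21 kHz ≤ fs/2 = 22 kHz, appears at 21 kHz.
26 kHz > fs/2 = 22 kHz, folds to fs − 26 kHz = 18 kHz.
Distinct values: {0.5 kHz, 4 kHz, 18 kHz, 21 kHz}.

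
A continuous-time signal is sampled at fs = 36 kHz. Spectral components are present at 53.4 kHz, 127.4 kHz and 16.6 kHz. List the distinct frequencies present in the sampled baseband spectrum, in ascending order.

16.6 kHz, 17.4 kHz

fs/2 = 18 kHz.
53.4 kHz mod fs = 17.4 kHz.
17.4 kHz ≤ fs/2 = 18 kHz, appears at 17.4 kHz.
127.4 kHz mod fs = 19.4 kHz.
19.4 kHz > fs/2 = 18 kHz, folds to fs − 19.4 kHz = 16.6 kHz.
16.6 kHz ≤ fs/2 = 18 kHz, passes unchanged.
Distinct values: {16.6 kHz, 17.4 kHz}.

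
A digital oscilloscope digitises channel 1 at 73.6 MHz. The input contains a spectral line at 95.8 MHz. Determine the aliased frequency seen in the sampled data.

95.8 MHz mod fs = 22.2 MHz.
22.2 MHz ≤ fs/2 = 36.8 MHz, appears at 22.2 MHz.

22.2 MHz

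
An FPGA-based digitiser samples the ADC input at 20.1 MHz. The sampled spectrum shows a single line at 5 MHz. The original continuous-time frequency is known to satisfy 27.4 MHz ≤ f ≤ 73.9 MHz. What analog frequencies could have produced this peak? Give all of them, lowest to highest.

Frequencies that alias to 5 MHz are k·fs ± 5 MHz for integer k ≥ 0.
k=0: 5 MHz.
k=1: 15.1 MHz, 25.1 MHz.
k=2: 35.2 MHz, 45.2 MHz.
k=3: 55.3 MHz, 65.3 MHz.
k=4: 75.4 MHz, 85.4 MHz.
Within [27.4 MHz, 73.9 MHz]: 35.2 MHz, 45.2 MHz, 55.3 MHz, 65.3 MHz.

35.2 MHz, 45.2 MHz, 55.3 MHz, 65.3 MHz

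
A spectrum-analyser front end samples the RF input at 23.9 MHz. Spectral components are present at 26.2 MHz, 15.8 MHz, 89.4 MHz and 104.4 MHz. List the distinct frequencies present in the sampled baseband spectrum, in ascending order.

fs/2 = 11.95 MHz.
26.2 MHz mod fs = 2.3 MHz.
2.3 MHz ≤ fs/2 = 11.95 MHz, appears at 2.3 MHz.
15.8 MHz > fs/2 = 11.95 MHz, folds to fs − 15.8 MHz = 8.1 MHz.
89.4 MHz mod fs = 17.7 MHz.
17.7 MHz > fs/2 = 11.95 MHz, folds to fs − 17.7 MHz = 6.2 MHz.
104.4 MHz mod fs = 8.8 MHz.
8.8 MHz ≤ fs/2 = 11.95 MHz, appears at 8.8 MHz.
Distinct values: {2.3 MHz, 6.2 MHz, 8.1 MHz, 8.8 MHz}.

2.3 MHz, 6.2 MHz, 8.1 MHz, 8.8 MHz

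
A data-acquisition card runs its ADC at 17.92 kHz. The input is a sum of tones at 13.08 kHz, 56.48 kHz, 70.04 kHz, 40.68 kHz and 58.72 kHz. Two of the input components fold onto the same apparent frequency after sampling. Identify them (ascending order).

fs/2 = 8.96 kHz.
13.08 kHz > fs/2 = 8.96 kHz, folds to fs − 13.08 kHz = 4.84 kHz.
56.48 kHz mod fs = 2.72 kHz.
2.72 kHz ≤ fs/2 = 8.96 kHz, appears at 2.72 kHz.
70.04 kHz mod fs = 16.28 kHz.
16.28 kHz > fs/2 = 8.96 kHz, folds to fs − 16.28 kHz = 1.64 kHz.
40.68 kHz mod fs = 4.84 kHz.
4.84 kHz ≤ fs/2 = 8.96 kHz, appears at 4.84 kHz.
58.72 kHz mod fs = 4.96 kHz.
4.96 kHz ≤ fs/2 = 8.96 kHz, appears at 4.96 kHz.
13.08 kHz and 40.68 kHz both map to 4.84 kHz.

13.08 kHz, 40.68 kHz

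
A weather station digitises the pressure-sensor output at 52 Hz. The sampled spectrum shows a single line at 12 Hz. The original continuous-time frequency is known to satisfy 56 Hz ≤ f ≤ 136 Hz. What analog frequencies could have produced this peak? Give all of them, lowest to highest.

Frequencies that alias to 12 Hz are k·fs ± 12 Hz for integer k ≥ 0.
k=0: 12 Hz.
k=1: 40 Hz, 64 Hz.
k=2: 92 Hz, 116 Hz.
k=3: 144 Hz, 168 Hz.
Within [56 Hz, 136 Hz]: 64 Hz, 92 Hz, 116 Hz.

64 Hz, 92 Hz, 116 Hz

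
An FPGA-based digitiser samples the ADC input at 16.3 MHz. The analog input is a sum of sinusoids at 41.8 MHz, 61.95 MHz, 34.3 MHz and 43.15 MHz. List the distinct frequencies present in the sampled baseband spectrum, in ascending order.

fs/2 = 8.15 MHz.
41.8 MHz mod fs = 9.2 MHz.
9.2 MHz > fs/2 = 8.15 MHz, folds to fs − 9.2 MHz = 7.1 MHz.
61.95 MHz mod fs = 13.05 MHz.
13.05 MHz > fs/2 = 8.15 MHz, folds to fs − 13.05 MHz = 3.25 MHz.
34.3 MHz mod fs = 1.7 MHz.
1.7 MHz ≤ fs/2 = 8.15 MHz, appears at 1.7 MHz.
43.15 MHz mod fs = 10.55 MHz.
10.55 MHz > fs/2 = 8.15 MHz, folds to fs − 10.55 MHz = 5.75 MHz.
Distinct values: {1.7 MHz, 3.25 MHz, 5.75 MHz, 7.1 MHz}.

1.7 MHz, 3.25 MHz, 5.75 MHz, 7.1 MHz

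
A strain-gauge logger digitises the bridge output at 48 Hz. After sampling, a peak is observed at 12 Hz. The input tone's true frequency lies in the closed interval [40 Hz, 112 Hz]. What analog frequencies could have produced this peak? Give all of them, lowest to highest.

60 Hz, 84 Hz, 108 Hz

Frequencies that alias to 12 Hz are k·fs ± 12 Hz for integer k ≥ 0.
k=0: 12 Hz.
k=1: 36 Hz, 60 Hz.
k=2: 84 Hz, 108 Hz.
k=3: 132 Hz, 156 Hz.
Within [40 Hz, 112 Hz]: 60 Hz, 84 Hz, 108 Hz.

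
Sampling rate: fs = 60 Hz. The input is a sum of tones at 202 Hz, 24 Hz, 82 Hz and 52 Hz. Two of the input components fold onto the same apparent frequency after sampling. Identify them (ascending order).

82 Hz, 202 Hz

fs/2 = 30 Hz.
202 Hz mod fs = 22 Hz.
22 Hz ≤ fs/2 = 30 Hz, appears at 22 Hz.
24 Hz ≤ fs/2 = 30 Hz, passes unchanged.
82 Hz mod fs = 22 Hz.
22 Hz ≤ fs/2 = 30 Hz, appears at 22 Hz.
52 Hz > fs/2 = 30 Hz, folds to fs − 52 Hz = 8 Hz.
82 Hz and 202 Hz both map to 22 Hz.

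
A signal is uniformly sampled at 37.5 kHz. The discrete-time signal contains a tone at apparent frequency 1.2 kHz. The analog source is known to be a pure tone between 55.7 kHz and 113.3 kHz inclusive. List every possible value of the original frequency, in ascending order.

73.8 kHz, 76.2 kHz, 111.3 kHz

Frequencies that alias to 1.2 kHz are k·fs ± 1.2 kHz for integer k ≥ 0.
k=0: 1.2 kHz.
k=1: 36.3 kHz, 38.7 kHz.
k=2: 73.8 kHz, 76.2 kHz.
k=3: 111.3 kHz, 113.7 kHz.
k=4: 148.8 kHz, 151.2 kHz.
Within [55.7 kHz, 113.3 kHz]: 73.8 kHz, 76.2 kHz, 111.3 kHz.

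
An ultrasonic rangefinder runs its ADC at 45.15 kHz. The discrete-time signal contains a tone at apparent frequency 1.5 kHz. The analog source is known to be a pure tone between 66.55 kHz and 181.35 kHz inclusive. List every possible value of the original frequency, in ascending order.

Frequencies that alias to 1.5 kHz are k·fs ± 1.5 kHz for integer k ≥ 0.
k=0: 1.5 kHz.
k=1: 43.65 kHz, 46.65 kHz.
k=2: 88.8 kHz, 91.8 kHz.
k=3: 133.95 kHz, 136.95 kHz.
k=4: 179.1 kHz, 182.1 kHz.
k=5: 224.25 kHz, 227.25 kHz.
Within [66.55 kHz, 181.35 kHz]: 88.8 kHz, 91.8 kHz, 133.95 kHz, 136.95 kHz, 179.1 kHz.

88.8 kHz, 91.8 kHz, 133.95 kHz, 136.95 kHz, 179.1 kHz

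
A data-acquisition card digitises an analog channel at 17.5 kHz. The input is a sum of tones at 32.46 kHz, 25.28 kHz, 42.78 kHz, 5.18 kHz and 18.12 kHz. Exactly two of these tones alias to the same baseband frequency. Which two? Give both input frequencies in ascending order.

fs/2 = 8.75 kHz.
32.46 kHz mod fs = 14.96 kHz.
14.96 kHz > fs/2 = 8.75 kHz, folds to fs − 14.96 kHz = 2.54 kHz.
25.28 kHz mod fs = 7.78 kHz.
7.78 kHz ≤ fs/2 = 8.75 kHz, appears at 7.78 kHz.
42.78 kHz mod fs = 7.78 kHz.
7.78 kHz ≤ fs/2 = 8.75 kHz, appears at 7.78 kHz.
5.18 kHz ≤ fs/2 = 8.75 kHz, passes unchanged.
18.12 kHz mod fs = 0.62 kHz.
0.62 kHz ≤ fs/2 = 8.75 kHz, appears at 0.62 kHz.
25.28 kHz and 42.78 kHz both map to 7.78 kHz.

25.28 kHz, 42.78 kHz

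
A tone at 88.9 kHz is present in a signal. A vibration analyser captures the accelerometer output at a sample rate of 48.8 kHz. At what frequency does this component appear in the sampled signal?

8.7 kHz

88.9 kHz mod fs = 40.1 kHz.
40.1 kHz > fs/2 = 24.4 kHz, folds to fs − 40.1 kHz = 8.7 kHz.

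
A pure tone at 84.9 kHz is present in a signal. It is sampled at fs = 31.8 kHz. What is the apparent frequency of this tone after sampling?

84.9 kHz mod fs = 21.3 kHz.
21.3 kHz > fs/2 = 15.9 kHz, folds to fs − 21.3 kHz = 10.5 kHz.

10.5 kHz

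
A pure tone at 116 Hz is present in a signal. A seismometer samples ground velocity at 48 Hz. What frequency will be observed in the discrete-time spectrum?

116 Hz mod fs = 20 Hz.
20 Hz ≤ fs/2 = 24 Hz, appears at 20 Hz.

20 Hz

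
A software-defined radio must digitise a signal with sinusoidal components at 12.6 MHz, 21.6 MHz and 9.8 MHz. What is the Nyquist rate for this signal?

43.2 MHz

Highest-frequency component: 21.6 MHz.
Nyquist rate = 2 × 21.6 MHz = 43.2 MHz.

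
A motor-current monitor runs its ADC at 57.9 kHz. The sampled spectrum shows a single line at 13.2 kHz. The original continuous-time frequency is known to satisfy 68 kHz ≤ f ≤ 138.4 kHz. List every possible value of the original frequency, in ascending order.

Frequencies that alias to 13.2 kHz are k·fs ± 13.2 kHz for integer k ≥ 0.
k=0: 13.2 kHz.
k=1: 44.7 kHz, 71.1 kHz.
k=2: 102.6 kHz, 129 kHz.
k=3: 160.5 kHz, 186.9 kHz.
Within [68 kHz, 138.4 kHz]: 71.1 kHz, 102.6 kHz, 129 kHz.

71.1 kHz, 102.6 kHz, 129 kHz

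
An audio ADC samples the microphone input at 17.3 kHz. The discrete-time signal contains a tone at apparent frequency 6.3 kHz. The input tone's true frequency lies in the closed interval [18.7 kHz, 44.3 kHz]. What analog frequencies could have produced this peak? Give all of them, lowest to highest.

23.6 kHz, 28.3 kHz, 40.9 kHz

Frequencies that alias to 6.3 kHz are k·fs ± 6.3 kHz for integer k ≥ 0.
k=0: 6.3 kHz.
k=1: 11 kHz, 23.6 kHz.
k=2: 28.3 kHz, 40.9 kHz.
k=3: 45.6 kHz, 58.2 kHz.
Within [18.7 kHz, 44.3 kHz]: 23.6 kHz, 28.3 kHz, 40.9 kHz.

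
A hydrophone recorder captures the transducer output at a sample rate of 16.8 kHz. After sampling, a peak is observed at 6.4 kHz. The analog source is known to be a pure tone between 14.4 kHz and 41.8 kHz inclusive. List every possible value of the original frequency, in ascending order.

Frequencies that alias to 6.4 kHz are k·fs ± 6.4 kHz for integer k ≥ 0.
k=0: 6.4 kHz.
k=1: 10.4 kHz, 23.2 kHz.
k=2: 27.2 kHz, 40 kHz.
k=3: 44 kHz, 56.8 kHz.
Within [14.4 kHz, 41.8 kHz]: 23.2 kHz, 27.2 kHz, 40 kHz.

23.2 kHz, 27.2 kHz, 40 kHz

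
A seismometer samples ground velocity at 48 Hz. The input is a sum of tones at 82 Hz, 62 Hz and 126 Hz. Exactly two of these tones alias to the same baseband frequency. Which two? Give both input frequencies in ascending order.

fs/2 = 24 Hz.
82 Hz mod fs = 34 Hz.
34 Hz > fs/2 = 24 Hz, folds to fs − 34 Hz = 14 Hz.
62 Hz mod fs = 14 Hz.
14 Hz ≤ fs/2 = 24 Hz, appears at 14 Hz.
126 Hz mod fs = 30 Hz.
30 Hz > fs/2 = 24 Hz, folds to fs − 30 Hz = 18 Hz.
62 Hz and 82 Hz both map to 14 Hz.

62 Hz, 82 Hz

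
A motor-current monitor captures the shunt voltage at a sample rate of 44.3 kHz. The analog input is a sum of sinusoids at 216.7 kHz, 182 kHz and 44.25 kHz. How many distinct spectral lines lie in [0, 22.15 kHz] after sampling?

fs/2 = 22.15 kHz.
216.7 kHz mod fs = 39.5 kHz.
39.5 kHz > fs/2 = 22.15 kHz, folds to fs − 39.5 kHz = 4.8 kHz.
182 kHz mod fs = 4.8 kHz.
4.8 kHz ≤ fs/2 = 22.15 kHz, appears at 4.8 kHz.
44.25 kHz > fs/2 = 22.15 kHz, folds to fs − 44.25 kHz = 0.05 kHz.
Distinct values: {0.05 kHz, 4.8 kHz} → 2.

2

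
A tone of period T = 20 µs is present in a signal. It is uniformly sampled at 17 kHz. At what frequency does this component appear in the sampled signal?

1 kHz

T = 20 µs → f = 1/T = 50 kHz.
50 kHz mod fs = 16 kHz.
16 kHz > fs/2 = 8.5 kHz, folds to fs − 16 kHz = 1 kHz.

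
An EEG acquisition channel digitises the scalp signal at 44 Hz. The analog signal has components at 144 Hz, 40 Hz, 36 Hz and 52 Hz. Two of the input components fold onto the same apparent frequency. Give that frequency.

8 Hz

fs/2 = 22 Hz.
144 Hz mod fs = 12 Hz.
12 Hz ≤ fs/2 = 22 Hz, appears at 12 Hz.
40 Hz > fs/2 = 22 Hz, folds to fs − 40 Hz = 4 Hz.
36 Hz > fs/2 = 22 Hz, folds to fs − 36 Hz = 8 Hz.
52 Hz mod fs = 8 Hz.
8 Hz ≤ fs/2 = 22 Hz, appears at 8 Hz.
36 Hz and 52 Hz both map to 8 Hz.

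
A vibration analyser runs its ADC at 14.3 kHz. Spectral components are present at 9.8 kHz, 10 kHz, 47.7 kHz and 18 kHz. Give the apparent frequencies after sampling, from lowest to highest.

fs/2 = 7.15 kHz.
9.8 kHz > fs/2 = 7.15 kHz, folds to fs − 9.8 kHz = 4.5 kHz.
10 kHz > fs/2 = 7.15 kHz, folds to fs − 10 kHz = 4.3 kHz.
47.7 kHz mod fs = 4.8 kHz.
4.8 kHz ≤ fs/2 = 7.15 kHz, appears at 4.8 kHz.
18 kHz mod fs = 3.7 kHz.
3.7 kHz ≤ fs/2 = 7.15 kHz, appears at 3.7 kHz.
Distinct values: {3.7 kHz, 4.3 kHz, 4.5 kHz, 4.8 kHz}.

3.7 kHz, 4.3 kHz, 4.5 kHz, 4.8 kHz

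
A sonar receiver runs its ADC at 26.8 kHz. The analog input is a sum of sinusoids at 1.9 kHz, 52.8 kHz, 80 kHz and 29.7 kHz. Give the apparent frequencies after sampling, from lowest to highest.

0.4 kHz, 0.8 kHz, 1.9 kHz, 2.9 kHz

fs/2 = 13.4 kHz.
1.9 kHz ≤ fs/2 = 13.4 kHz, passes unchanged.
52.8 kHz mod fs = 26 kHz.
26 kHz > fs/2 = 13.4 kHz, folds to fs − 26 kHz = 0.8 kHz.
80 kHz mod fs = 26.4 kHz.
26.4 kHz > fs/2 = 13.4 kHz, folds to fs − 26.4 kHz = 0.4 kHz.
29.7 kHz mod fs = 2.9 kHz.
2.9 kHz ≤ fs/2 = 13.4 kHz, appears at 2.9 kHz.
Distinct values: {0.4 kHz, 0.8 kHz, 1.9 kHz, 2.9 kHz}.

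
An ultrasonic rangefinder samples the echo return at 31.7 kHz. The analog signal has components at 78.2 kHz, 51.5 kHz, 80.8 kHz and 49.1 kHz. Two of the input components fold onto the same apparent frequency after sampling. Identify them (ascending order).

fs/2 = 15.85 kHz.
78.2 kHz mod fs = 14.8 kHz.
14.8 kHz ≤ fs/2 = 15.85 kHz, appears at 14.8 kHz.
51.5 kHz mod fs = 19.8 kHz.
19.8 kHz > fs/2 = 15.85 kHz, folds to fs − 19.8 kHz = 11.9 kHz.
80.8 kHz mod fs = 17.4 kHz.
17.4 kHz > fs/2 = 15.85 kHz, folds to fs − 17.4 kHz = 14.3 kHz.
49.1 kHz mod fs = 17.4 kHz.
17.4 kHz > fs/2 = 15.85 kHz, folds to fs − 17.4 kHz = 14.3 kHz.
49.1 kHz and 80.8 kHz both map to 14.3 kHz.

49.1 kHz, 80.8 kHz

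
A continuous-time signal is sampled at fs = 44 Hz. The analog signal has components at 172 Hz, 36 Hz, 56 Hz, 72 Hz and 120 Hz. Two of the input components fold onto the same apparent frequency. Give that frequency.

12 Hz

fs/2 = 22 Hz.
172 Hz mod fs = 40 Hz.
40 Hz > fs/2 = 22 Hz, folds to fs − 40 Hz = 4 Hz.
36 Hz > fs/2 = 22 Hz, folds to fs − 36 Hz = 8 Hz.
56 Hz mod fs = 12 Hz.
12 Hz ≤ fs/2 = 22 Hz, appears at 12 Hz.
72 Hz mod fs = 28 Hz.
28 Hz > fs/2 = 22 Hz, folds to fs − 28 Hz = 16 Hz.
120 Hz mod fs = 32 Hz.
32 Hz > fs/2 = 22 Hz, folds to fs − 32 Hz = 12 Hz.
56 Hz and 120 Hz both map to 12 Hz.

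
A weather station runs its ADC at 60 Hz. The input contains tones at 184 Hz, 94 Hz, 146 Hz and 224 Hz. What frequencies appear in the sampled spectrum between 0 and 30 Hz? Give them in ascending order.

fs/2 = 30 Hz.
184 Hz mod fs = 4 Hz.
4 Hz ≤ fs/2 = 30 Hz, appears at 4 Hz.
94 Hz mod fs = 34 Hz.
34 Hz > fs/2 = 30 Hz, folds to fs − 34 Hz = 26 Hz.
146 Hz mod fs = 26 Hz.
26 Hz ≤ fs/2 = 30 Hz, appears at 26 Hz.
224 Hz mod fs = 44 Hz.
44 Hz > fs/2 = 30 Hz, folds to fs − 44 Hz = 16 Hz.
Distinct values: {4 Hz, 16 Hz, 26 Hz}.

4 Hz, 16 Hz, 26 Hz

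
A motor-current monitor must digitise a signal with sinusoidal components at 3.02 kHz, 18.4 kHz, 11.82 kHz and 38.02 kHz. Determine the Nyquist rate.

Highest-frequency component: 38.02 kHz.
Nyquist rate = 2 × 38.02 kHz = 76.04 kHz.

76.04 kHz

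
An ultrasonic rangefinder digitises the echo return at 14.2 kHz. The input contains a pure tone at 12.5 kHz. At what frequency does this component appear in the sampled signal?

12.5 kHz > fs/2 = 7.1 kHz, folds to fs − 12.5 kHz = 1.7 kHz.

1.7 kHz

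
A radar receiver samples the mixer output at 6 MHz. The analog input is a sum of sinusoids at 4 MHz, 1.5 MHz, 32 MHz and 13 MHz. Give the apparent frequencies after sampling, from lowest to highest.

1 MHz, 1.5 MHz, 2 MHz

fs/2 = 3 MHz.
4 MHz > fs/2 = 3 MHz, folds to fs − 4 MHz = 2 MHz.
1.5 MHz ≤ fs/2 = 3 MHz, passes unchanged.
32 MHz mod fs = 2 MHz.
2 MHz ≤ fs/2 = 3 MHz, appears at 2 MHz.
13 MHz mod fs = 1 MHz.
1 MHz ≤ fs/2 = 3 MHz, appears at 1 MHz.
Distinct values: {1 MHz, 1.5 MHz, 2 MHz}.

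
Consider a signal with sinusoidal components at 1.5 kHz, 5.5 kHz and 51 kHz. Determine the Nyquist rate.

Highest-frequency component: 51 kHz.
Nyquist rate = 2 × 51 kHz = 102 kHz.

102 kHz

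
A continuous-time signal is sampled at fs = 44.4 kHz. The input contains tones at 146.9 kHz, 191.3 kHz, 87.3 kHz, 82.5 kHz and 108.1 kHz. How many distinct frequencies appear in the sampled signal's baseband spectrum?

fs/2 = 22.2 kHz.
146.9 kHz mod fs = 13.7 kHz.
13.7 kHz ≤ fs/2 = 22.2 kHz, appears at 13.7 kHz.
191.3 kHz mod fs = 13.7 kHz.
13.7 kHz ≤ fs/2 = 22.2 kHz, appears at 13.7 kHz.
87.3 kHz mod fs = 42.9 kHz.
42.9 kHz > fs/2 = 22.2 kHz, folds to fs − 42.9 kHz = 1.5 kHz.
82.5 kHz mod fs = 38.1 kHz.
38.1 kHz > fs/2 = 22.2 kHz, folds to fs − 38.1 kHz = 6.3 kHz.
108.1 kHz mod fs = 19.3 kHz.
19.3 kHz ≤ fs/2 = 22.2 kHz, appears at 19.3 kHz.
Distinct values: {1.5 kHz, 6.3 kHz, 13.7 kHz, 19.3 kHz} → 4.

4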